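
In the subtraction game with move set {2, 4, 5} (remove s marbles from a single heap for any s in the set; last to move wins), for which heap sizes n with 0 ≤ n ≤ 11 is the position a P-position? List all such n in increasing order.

0, 1, 7, 8

Build the Grundy sequence with g(k) = mex{g(k−s) : s ∈ {2, 4, 5}, s ≤ k}:
g(0) = mex{} = 0
g(1) = mex{} = 0
g(2) = mex{0} = 1
g(3) = mex{0} = 1
g(4) = mex{0,1} = 2
g(5) = mex{0,1} = 2
g(6) = mex{0,1,2} = 3
g(7) = mex{1,2} = 0
g(8) = mex{1,2,3} = 0
g(9) = mex{0,2} = 1
g(10) = mex{0,2,3} = 1
g(11) = mex{0,1,3} = 2
The P-positions (g = 0) in 0..11 are 0, 1, 7, 8.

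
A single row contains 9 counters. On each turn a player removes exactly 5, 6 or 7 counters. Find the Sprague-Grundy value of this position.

1

Grundy values for subtraction set {5, 6, 7}:
g(0) = mex{} = 0
g(1) = mex{} = 0
g(2) = mex{} = 0
g(3) = mex{} = 0
g(4) = mex{} = 0
g(5) = mex{0} = 1
g(6) = mex{0} = 1
g(7) = mex{0} = 1
g(8) = mex{0} = 1
g(9) = mex{0} = 1
So g(9) = 1.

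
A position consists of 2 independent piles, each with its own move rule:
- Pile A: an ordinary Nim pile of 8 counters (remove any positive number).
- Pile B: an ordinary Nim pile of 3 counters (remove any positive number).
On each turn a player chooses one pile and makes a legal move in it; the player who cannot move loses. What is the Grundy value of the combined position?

Pile A is a plain Nim pile of size 8, so its Grundy value is 8.
Pile B is a plain Nim pile of size 3, so its Grundy value is 3.
By the Sprague-Grundy theorem, the Grundy value of a sum of independent games is the XOR of the component values.
Combined value = 8 XOR 3 = 11.

11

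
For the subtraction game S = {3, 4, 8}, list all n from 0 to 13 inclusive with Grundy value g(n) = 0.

0, 1, 2, 7, 12, 13

Compute g(0), g(1), … for moves {3, 4, 8}:
k:     0  1  2  3  4  5  6  7  8  9 10 11 12 13
g(k):  0  0  0  1  1  1  2  0  2  3  1  3  0  0
The P-positions (g = 0) in 0..13 are 0, 1, 2, 7, 12, 13.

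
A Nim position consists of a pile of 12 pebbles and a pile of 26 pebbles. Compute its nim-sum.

22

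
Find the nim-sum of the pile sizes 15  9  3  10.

Write each in binary and XOR column by column:
  1111  (15)
  1001  (9)
  0011  (3)
  1010  (10)
  ----
  1111  (15)

15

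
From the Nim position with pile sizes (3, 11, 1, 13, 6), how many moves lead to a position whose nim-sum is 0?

3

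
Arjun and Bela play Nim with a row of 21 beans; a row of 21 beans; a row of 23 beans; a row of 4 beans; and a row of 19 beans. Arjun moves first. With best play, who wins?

Bela wins

Compute the nim-sum pairwise:
21 ^ 21 = 0
0 ^ 23 = 23
23 ^ 4 = 19
19 ^ 19 = 0
The nim-sum is 0, so this is a P-position: the player to move is in a losing position under optimal play; Arjun is about to move from it and so loses — Bela wins.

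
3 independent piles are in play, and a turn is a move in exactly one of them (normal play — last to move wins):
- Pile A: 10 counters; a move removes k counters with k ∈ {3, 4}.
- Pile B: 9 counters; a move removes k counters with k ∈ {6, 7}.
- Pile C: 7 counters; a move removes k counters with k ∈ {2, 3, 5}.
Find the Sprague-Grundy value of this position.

0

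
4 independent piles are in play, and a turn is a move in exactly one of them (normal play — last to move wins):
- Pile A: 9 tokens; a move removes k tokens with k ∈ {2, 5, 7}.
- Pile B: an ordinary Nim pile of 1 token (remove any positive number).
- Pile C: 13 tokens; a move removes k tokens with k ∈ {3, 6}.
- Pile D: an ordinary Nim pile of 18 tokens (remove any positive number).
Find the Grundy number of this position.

16

Grundy values for pile A (subtraction set {2, 5, 7}):
k:     0  1  2  3  4  5  6  7  8  9
g(k):  0  0  1  1  0  2  1  3  2  2
So g(9) = 2.
Pile B is a plain Nim pile of size 1, so its Grundy value is 1.
For pile C, compute g(0), g(1), … with moves {3, 6}:
g(0) = mex{} = 0
g(1) = mex{} = 0
g(2) = mex{} = 0
g(3) = mex{0} = 1
g(4) = mex{0} = 1
g(5) = mex{0} = 1
g(6) = mex{0,1} = 2
g(7) = mex{0,1} = 2
g(8) = mex{0,1} = 2
g(9) = mex{1,2} = 0
g(10) = mex{1,2} = 0
g(11) = mex{1,2} = 0
g(12) = mex{0,2} = 1
g(13) = mex{0,2} = 1
So g(13) = 1.
Pile D is a plain Nim pile of size 18, so its Grundy value is 18.
By the Sprague-Grundy theorem, the Grundy value of a sum of independent games is the XOR of the component values.
Combined value = 2 ⊕ 1 ⊕ 1 ⊕ 18 = 16.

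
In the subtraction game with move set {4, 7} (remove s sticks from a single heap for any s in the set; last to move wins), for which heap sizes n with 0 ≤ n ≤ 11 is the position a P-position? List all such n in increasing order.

0, 1, 2, 3, 11

Grundy values for subtraction set {4, 7}:
g(0) = mex{} = 0
g(1) = mex{} = 0
g(2) = mex{} = 0
g(3) = mex{} = 0
g(4) = mex{0} = 1
g(5) = mex{0} = 1
g(6) = mex{0} = 1
g(7) = mex{0} = 1
g(8) = mex{0,1} = 2
g(9) = mex{0,1} = 2
g(10) = mex{0,1} = 2
g(11) = mex{1} = 0
The P-positions (g = 0) in 0..11 are 0, 1, 2, 3, 11.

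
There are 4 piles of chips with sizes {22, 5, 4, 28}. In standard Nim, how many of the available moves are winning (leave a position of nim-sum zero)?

1

Compute the nim-sum pairwise:
22 ^ 5 = 19
19 ^ 4 = 23
23 ^ 28 = 11
The overall nim-sum is X = 11. A pile of size p has a winning move iff p XOR X < p (reduce it to p XOR X).
  22: 22 XOR 11 = 29 ≥ 22 — no move.
  5: 5 XOR 11 = 14 ≥ 5 — no move.
  4: 4 XOR 11 = 15 ≥ 4 — no move.
  28: 28 XOR 11 = 23 < 28 — winning move (to 23).
That gives 1 winning move.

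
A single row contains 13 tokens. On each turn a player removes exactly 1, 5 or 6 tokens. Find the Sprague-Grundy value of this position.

0

Grundy values for subtraction set {1, 5, 6}:
k:     0  1  2  3  4  5  6  7  8  9 10 11 12 13
g(k):  0  1  0  1  0  1  2  3  2  3  2  0  1  0
So g(13) = 0.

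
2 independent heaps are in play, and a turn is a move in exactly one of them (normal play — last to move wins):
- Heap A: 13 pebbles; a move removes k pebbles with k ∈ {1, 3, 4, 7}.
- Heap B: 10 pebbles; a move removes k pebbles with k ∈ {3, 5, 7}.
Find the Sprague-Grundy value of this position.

Build the Grundy sequence for heap A with g(k) = mex{g(k−s) : s ∈ {1, 3, 4, 7}, s ≤ k}:
k:     0  1  2  3  4  5  6  7  8  9 10 11 12 13
g(k):  0  1  0  1  2  3  2  3  0  1  0  1  2  3
So g(13) = 3.
Build the Grundy sequence for heap B with g(k) = mex{g(k−s) : s ∈ {3, 5, 7}, s ≤ k}:
g(0) = mex{} = 0
g(1) = mex{} = 0
g(2) = mex{} = 0
g(3) = mex{0} = 1
g(4) = mex{0} = 1
g(5) = mex{0} = 1
g(6) = mex{0,1} = 2
g(7) = mex{0,1} = 2
g(8) = mex{0,1} = 2
g(9) = mex{0,1,2} = 3
g(10) = mex{1,2} = 0
So g(10) = 0.
The value of a disjunctive sum is the nim-sum of the parts.
Combined value = 3 XOR 0 = 3.

3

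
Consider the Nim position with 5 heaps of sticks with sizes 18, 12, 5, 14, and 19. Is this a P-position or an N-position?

N-position

Nim-sum: 18 XOR 12 XOR 5 XOR 14 XOR 19 = 6.
The nim-sum is 6 ≠ 0, so this is an N-position: the player to move can win.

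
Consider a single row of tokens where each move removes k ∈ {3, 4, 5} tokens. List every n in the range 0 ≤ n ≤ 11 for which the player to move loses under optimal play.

0, 1, 2, 8, 9, 10

Build the Grundy sequence with g(k) = mex{g(k−s) : s ∈ {3, 4, 5}, s ≤ k}:
k:     0  1  2  3  4  5  6  7  8  9 10 11
g(k):  0  0  0  1  1  1  2  2  0  0  0  1
The P-positions (g = 0) in 0..11 are 0, 1, 2, 8, 9, 10.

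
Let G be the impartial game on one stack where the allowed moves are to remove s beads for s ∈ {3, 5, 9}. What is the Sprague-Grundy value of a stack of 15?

1

Compute g(0), g(1), … for moves {3, 5, 9}:
k:     0  1  2  3  4  5  6  7  8  9 10 11 12 13 14 15
g(k):  0  0  0  1  1  1  2  2  0  3  3  1  0  2  0  1
So g(15) = 1.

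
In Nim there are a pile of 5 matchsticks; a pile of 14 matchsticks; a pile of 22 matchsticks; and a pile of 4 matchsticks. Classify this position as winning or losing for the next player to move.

Compute the nim-sum pairwise:
5 XOR 14 = 11
11 XOR 22 = 29
29 XOR 4 = 25
The nim-sum is 25 ≠ 0, so this is an N-position: the player to move can win.

Winning position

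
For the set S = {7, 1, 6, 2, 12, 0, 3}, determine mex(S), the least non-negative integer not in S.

The values 0, 1, 2, 3 are all present; 4 is the first non-negative integer missing from the set.

4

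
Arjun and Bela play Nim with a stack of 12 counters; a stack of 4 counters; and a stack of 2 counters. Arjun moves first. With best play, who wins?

Arjun wins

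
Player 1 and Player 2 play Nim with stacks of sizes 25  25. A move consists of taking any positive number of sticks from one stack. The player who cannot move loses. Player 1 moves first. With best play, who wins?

Player 2 wins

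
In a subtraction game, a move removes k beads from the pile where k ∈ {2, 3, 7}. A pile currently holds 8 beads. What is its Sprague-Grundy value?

1

Compute g(0), g(1), … for moves {2, 3, 7}:
g(0) = mex{} = 0
g(1) = mex{} = 0
g(2) = mex{0} = 1
g(3) = mex{0} = 1
g(4) = mex{0,1} = 2
g(5) = mex{1} = 0
g(6) = mex{1,2} = 0
g(7) = mex{0,2} = 1
g(8) = mex{0} = 1
So g(8) = 1.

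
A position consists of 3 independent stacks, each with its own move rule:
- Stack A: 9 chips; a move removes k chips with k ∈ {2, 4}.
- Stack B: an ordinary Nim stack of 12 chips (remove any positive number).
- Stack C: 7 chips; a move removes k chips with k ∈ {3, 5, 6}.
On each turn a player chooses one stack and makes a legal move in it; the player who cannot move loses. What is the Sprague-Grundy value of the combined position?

15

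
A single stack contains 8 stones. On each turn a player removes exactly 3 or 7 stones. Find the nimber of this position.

2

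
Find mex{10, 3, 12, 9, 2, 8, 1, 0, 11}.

4

The values 0, 1, 2, 3 are all present; 4 is the first non-negative integer missing from the set.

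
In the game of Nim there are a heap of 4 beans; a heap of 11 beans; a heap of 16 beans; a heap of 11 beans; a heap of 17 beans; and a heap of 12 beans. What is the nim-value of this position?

Write each in binary and XOR column by column:
  00100  (4)
  01011  (11)
  10000  (16)
  01011  (11)
  10001  (17)
  01100  (12)
  -----
  01001  (9)

9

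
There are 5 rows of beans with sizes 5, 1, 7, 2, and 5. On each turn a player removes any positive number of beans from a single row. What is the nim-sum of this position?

4

Compute the nim-sum pairwise:
5 ⊕ 1 = 4
4 ⊕ 7 = 3
3 ⊕ 2 = 1
1 ⊕ 5 = 4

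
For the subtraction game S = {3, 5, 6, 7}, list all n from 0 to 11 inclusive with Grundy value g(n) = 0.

0, 1, 2, 10, 11

Grundy values for subtraction set {3, 5, 6, 7}:
k:     0  1  2  3  4  5  6  7  8  9 10 11
g(k):  0  0  0  1  1  1  2  2  2  3  0  0
The P-positions (g = 0) in 0..11 are 0, 1, 2, 10, 11.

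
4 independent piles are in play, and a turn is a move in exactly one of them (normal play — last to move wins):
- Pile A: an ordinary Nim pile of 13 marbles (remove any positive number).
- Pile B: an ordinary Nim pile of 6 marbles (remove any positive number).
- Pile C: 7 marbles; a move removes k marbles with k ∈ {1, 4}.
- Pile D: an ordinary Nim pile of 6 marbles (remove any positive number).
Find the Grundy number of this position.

Pile A is a plain Nim pile of size 13, so its Grundy value is 13.
Pile B is a plain Nim pile of size 6, so its Grundy value is 6.
Build the Grundy sequence for pile C with g(k) = mex{g(k−s) : s ∈ {1, 4}, s ≤ k}:
k:     0  1  2  3  4  5  6  7
g(k):  0  1  0  1  2  0  1  0
So g(7) = 0.
Pile D is a plain Nim pile of size 6, so its Grundy value is 6.
By the Sprague-Grundy theorem, the Grundy value of a sum of independent games is the XOR of the component values.
Combined value = 13 XOR 6 XOR 0 XOR 6 = 13.

13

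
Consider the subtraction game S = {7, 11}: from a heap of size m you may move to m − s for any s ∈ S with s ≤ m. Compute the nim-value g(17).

2

Build the Grundy sequence with g(k) = mex{g(k−s) : s ∈ {7, 11}, s ≤ k}:
k:     0  1  2  3  4  5  6  7  8  9 10 11 12 13 14 15 16 17
g(k):  0  0  0  0  0  0  0  1  1  1  1  1  1  1  2  2  2  2
So g(17) = 2.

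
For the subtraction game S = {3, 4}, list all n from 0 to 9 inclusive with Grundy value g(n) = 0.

0, 1, 2, 7, 8, 9

Grundy values for subtraction set {3, 4}:
k:     0  1  2  3  4  5  6  7  8  9
g(k):  0  0  0  1  1  1  2  0  0  0
The P-positions (g = 0) in 0..9 are 0, 1, 2, 7, 8, 9.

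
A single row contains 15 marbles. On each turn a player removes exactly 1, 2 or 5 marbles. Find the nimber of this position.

0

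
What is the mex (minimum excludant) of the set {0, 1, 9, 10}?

The values 0, 1 are all present; 2 is the first non-negative integer missing from the set.

2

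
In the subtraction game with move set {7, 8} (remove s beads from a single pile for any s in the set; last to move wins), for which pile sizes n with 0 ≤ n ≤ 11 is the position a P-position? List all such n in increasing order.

0, 1, 2, 3, 4, 5, 6

Compute g(0), g(1), … for moves {7, 8}:
g(0) = mex{} = 0
g(1) = mex{} = 0
g(2) = mex{} = 0
g(3) = mex{} = 0
g(4) = mex{} = 0
g(5) = mex{} = 0
g(6) = mex{} = 0
g(7) = mex{0} = 1
g(8) = mex{0} = 1
g(9) = mex{0} = 1
g(10) = mex{0} = 1
g(11) = mex{0} = 1
The P-positions (g = 0) in 0..11 are 0, 1, 2, 3, 4, 5, 6.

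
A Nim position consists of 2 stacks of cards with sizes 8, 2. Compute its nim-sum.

10

Compute the nim-sum pairwise:
8 XOR 2 = 10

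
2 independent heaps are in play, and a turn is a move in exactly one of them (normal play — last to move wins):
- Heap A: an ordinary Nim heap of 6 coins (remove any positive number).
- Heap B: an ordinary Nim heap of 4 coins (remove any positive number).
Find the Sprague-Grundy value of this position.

Heap A is a plain Nim heap of size 6, so its Grundy value is 6.
Heap B is a plain Nim heap of size 4, so its Grundy value is 4.
The value of a disjunctive sum is the nim-sum of the parts.
Combined value = 6 ⊕ 4 = 2.

2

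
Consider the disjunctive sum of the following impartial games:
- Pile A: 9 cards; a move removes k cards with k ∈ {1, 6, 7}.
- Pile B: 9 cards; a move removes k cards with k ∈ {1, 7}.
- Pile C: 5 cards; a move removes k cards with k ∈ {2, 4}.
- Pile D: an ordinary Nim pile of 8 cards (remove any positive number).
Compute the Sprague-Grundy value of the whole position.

Grundy values for pile A (subtraction set {1, 6, 7}):
g(0) = mex{} = 0
g(1) = mex{0} = 1
g(2) = mex{1} = 0
g(3) = mex{0} = 1
g(4) = mex{1} = 0
g(5) = mex{0} = 1
g(6) = mex{0,1} = 2
g(7) = mex{0,1,2} = 3
g(8) = mex{0,1,3} = 2
g(9) = mex{0,1,2} = 3
So g(9) = 3.
For pile B, compute g(0), g(1), … with moves {1, 7}:
g(0) = mex{} = 0
g(1) = mex{0} = 1
g(2) = mex{1} = 0
g(3) = mex{0} = 1
g(4) = mex{1} = 0
g(5) = mex{0} = 1
g(6) = mex{1} = 0
g(7) = mex{0} = 1
g(8) = mex{1} = 0
g(9) = mex{0} = 1
So g(9) = 1.
For pile C, compute g(0), g(1), … with moves {2, 4}:
k:     0  1  2  3  4  5
g(k):  0  0  1  1  2  2
So g(5) = 2.
Pile D is a plain Nim pile of size 8, so its Grundy value is 8.
The value of a disjunctive sum is the nim-sum of the parts.
Combined value = 3 ⊕ 1 ⊕ 2 ⊕ 8 = 8.

8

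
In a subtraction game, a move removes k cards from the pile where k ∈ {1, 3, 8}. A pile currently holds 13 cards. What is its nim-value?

0

Grundy values for subtraction set {1, 3, 8}:
g(0) = mex{} = 0
g(1) = mex{0} = 1
g(2) = mex{1} = 0
g(3) = mex{0} = 1
g(4) = mex{1} = 0
g(5) = mex{0} = 1
g(6) = mex{1} = 0
g(7) = mex{0} = 1
g(8) = mex{0,1} = 2
g(9) = mex{0,1,2} = 3
g(10) = mex{0,1,3} = 2
g(11) = mex{1,2} = 0
g(12) = mex{0,3} = 1
g(13) = mex{1,2} = 0
So g(13) = 0.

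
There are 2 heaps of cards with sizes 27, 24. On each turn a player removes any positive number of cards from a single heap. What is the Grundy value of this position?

3

Compute the nim-sum pairwise:
27 ^ 24 = 3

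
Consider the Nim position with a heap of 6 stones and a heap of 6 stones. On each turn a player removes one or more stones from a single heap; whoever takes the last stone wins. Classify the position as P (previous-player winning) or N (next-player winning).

P-position

Nim-sum: 6 ^ 6 = 0.
The nim-sum is 0, so this is a P-position: the player to move is in a losing position under optimal play.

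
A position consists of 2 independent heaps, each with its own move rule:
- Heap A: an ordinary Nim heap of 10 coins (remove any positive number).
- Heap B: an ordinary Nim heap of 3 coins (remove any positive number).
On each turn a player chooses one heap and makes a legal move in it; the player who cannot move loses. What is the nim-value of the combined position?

9

Heap A is a plain Nim heap of size 10, so its Grundy value is 10.
Heap B is a plain Nim heap of size 3, so its Grundy value is 3.
By the Sprague-Grundy theorem, the Grundy value of a sum of independent games is the XOR of the component values.
Combined value = 10 XOR 3 = 9.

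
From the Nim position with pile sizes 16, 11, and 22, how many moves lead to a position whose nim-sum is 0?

Write each in binary and XOR column by column:
  10000  (16)
  01011  (11)
  10110  (22)
  -----
  01101  (13)
The overall nim-sum is X = 13. A pile of size p has a winning move iff p XOR X < p (reduce it to p XOR X).
  16: 16 XOR 13 = 29 ≥ 16 — no move.
  11: 11 XOR 13 = 6 < 11 — winning move (to 6).
  22: 22 XOR 13 = 27 ≥ 22 — no move.
That gives 1 winning move.

1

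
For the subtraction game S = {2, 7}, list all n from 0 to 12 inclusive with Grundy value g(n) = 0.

Compute g(0), g(1), … for moves {2, 7}:
g(0) = mex{} = 0
g(1) = mex{} = 0
g(2) = mex{0} = 1
g(3) = mex{0} = 1
g(4) = mex{1} = 0
g(5) = mex{1} = 0
g(6) = mex{0} = 1
g(7) = mex{0} = 1
g(8) = mex{0,1} = 2
g(9) = mex{1} = 0
g(10) = mex{1,2} = 0
g(11) = mex{0} = 1
g(12) = mex{0} = 1
The P-positions (g = 0) in 0..12 are 0, 1, 4, 5, 9, 10.

0, 1, 4, 5, 9, 10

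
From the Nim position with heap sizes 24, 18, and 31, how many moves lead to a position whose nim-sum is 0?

Compute the nim-sum pairwise:
24 ^ 18 = 10
10 ^ 31 = 21
The overall nim-sum is X = 21. A heap of size p has a winning move iff p XOR X < p (reduce it to p XOR X).
  24: 24 XOR 21 = 13 < 24 — winning move (to 13).
  18: 18 XOR 21 = 7 < 18 — winning move (to 7).
  31: 31 XOR 21 = 10 < 31 — winning move (to 10).
That gives 3 winning moves.

3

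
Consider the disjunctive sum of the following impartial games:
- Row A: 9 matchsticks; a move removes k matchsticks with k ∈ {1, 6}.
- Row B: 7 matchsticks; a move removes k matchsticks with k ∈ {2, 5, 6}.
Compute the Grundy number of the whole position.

3

For row A, compute g(0), g(1), … with moves {1, 6}:
g(0) = mex{} = 0
g(1) = mex{0} = 1
g(2) = mex{1} = 0
g(3) = mex{0} = 1
g(4) = mex{1} = 0
g(5) = mex{0} = 1
g(6) = mex{0,1} = 2
g(7) = mex{1,2} = 0
g(8) = mex{0} = 1
g(9) = mex{1} = 0
So g(9) = 0.
For row B, compute g(0), g(1), … with moves {2, 5, 6}:
g(0) = mex{} = 0
g(1) = mex{} = 0
g(2) = mex{0} = 1
g(3) = mex{0} = 1
g(4) = mex{1} = 0
g(5) = mex{0,1} = 2
g(6) = mex{0} = 1
g(7) = mex{0,1,2} = 3
So g(7) = 3.
The value of a disjunctive sum is the nim-sum of the parts.
Combined value = 0 XOR 3 = 3.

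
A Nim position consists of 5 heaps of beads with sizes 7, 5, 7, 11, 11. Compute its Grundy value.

5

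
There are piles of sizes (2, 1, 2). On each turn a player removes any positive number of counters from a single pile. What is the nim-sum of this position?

Compute the nim-sum pairwise:
2 XOR 1 = 3
3 XOR 2 = 1

1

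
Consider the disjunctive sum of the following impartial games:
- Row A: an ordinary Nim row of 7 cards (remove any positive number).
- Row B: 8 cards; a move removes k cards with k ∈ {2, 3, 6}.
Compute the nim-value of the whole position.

5

Row A is a plain Nim row of size 7, so its Grundy value is 7.
Grundy values for row B (subtraction set {2, 3, 6}):
k:     0  1  2  3  4  5  6  7  8
g(k):  0  0  1  1  2  0  3  1  2
So g(8) = 2.
By the Sprague-Grundy theorem, the Grundy value of a sum of independent games is the XOR of the component values.
Combined value = 7 ⊕ 2 = 5.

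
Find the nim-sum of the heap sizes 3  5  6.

0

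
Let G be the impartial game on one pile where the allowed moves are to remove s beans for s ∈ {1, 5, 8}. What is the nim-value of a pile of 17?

Compute g(0), g(1), … for moves {1, 5, 8}:
k:     0  1  2  3  4  5  6  7  8  9 10 11 12 13 14 15 16 17
g(k):  0  1  0  1  0  1  0  1  2  3  2  3  2  0  1  0  1  0
So g(17) = 0.

0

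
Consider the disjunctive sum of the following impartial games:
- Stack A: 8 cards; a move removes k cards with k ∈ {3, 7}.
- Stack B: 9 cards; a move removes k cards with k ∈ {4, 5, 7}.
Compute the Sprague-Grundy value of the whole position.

0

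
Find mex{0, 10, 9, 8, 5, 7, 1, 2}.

3

The values 0, 1, 2 are all present; 3 is the first non-negative integer missing from the set.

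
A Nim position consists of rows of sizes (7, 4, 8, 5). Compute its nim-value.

14

Nim-sum: 7 XOR 4 XOR 8 XOR 5 = 14.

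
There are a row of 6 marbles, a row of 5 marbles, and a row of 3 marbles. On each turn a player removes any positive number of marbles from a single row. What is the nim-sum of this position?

Compute the nim-sum pairwise:
6 XOR 5 = 3
3 XOR 3 = 0

0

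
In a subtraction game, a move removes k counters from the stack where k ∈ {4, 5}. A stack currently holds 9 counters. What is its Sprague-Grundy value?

0

Build the Grundy sequence with g(k) = mex{g(k−s) : s ∈ {4, 5}, s ≤ k}:
k:     0  1  2  3  4  5  6  7  8  9
g(k):  0  0  0  0  1  1  1  1  2  0
So g(9) = 0.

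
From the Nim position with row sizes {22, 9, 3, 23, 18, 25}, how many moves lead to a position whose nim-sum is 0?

Nim-sum: 22 ⊕ 9 ⊕ 3 ⊕ 23 ⊕ 18 ⊕ 25 = 0.
The nim-sum is already 0, so every move leaves a nonzero nim-sum — there are no winning moves.

0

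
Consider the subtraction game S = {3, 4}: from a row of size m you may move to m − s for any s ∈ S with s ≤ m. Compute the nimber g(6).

2

Build the Grundy sequence with g(k) = mex{g(k−s) : s ∈ {3, 4}, s ≤ k}:
g(0) = mex{} = 0
g(1) = mex{} = 0
g(2) = mex{} = 0
g(3) = mex{0} = 1
g(4) = mex{0} = 1
g(5) = mex{0} = 1
g(6) = mex{0,1} = 2
So g(6) = 2.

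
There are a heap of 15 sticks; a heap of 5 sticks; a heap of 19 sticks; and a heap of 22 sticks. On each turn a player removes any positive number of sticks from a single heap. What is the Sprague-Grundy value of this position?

15

Compute the nim-sum pairwise:
15 ⊕ 5 = 10
10 ⊕ 19 = 25
25 ⊕ 22 = 15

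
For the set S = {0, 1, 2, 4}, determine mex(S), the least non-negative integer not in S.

The values 0, 1, 2 are all present; 3 is the first non-negative integer missing from the set.

3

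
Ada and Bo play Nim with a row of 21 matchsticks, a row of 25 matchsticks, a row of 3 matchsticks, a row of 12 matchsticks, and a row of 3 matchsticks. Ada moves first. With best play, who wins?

Bo wins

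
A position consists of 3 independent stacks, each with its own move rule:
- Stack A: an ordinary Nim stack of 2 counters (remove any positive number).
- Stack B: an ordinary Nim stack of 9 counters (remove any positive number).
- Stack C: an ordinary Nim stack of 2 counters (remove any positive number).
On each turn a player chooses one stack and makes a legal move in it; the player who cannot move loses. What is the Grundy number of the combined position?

Stack A is a plain Nim stack of size 2, so its Grundy value is 2.
Stack B is a plain Nim stack of size 9, so its Grundy value is 9.
Stack C is a plain Nim stack of size 2, so its Grundy value is 2.
The value of a disjunctive sum is the nim-sum of the parts.
Combined value = 2 XOR 9 XOR 2 = 9.

9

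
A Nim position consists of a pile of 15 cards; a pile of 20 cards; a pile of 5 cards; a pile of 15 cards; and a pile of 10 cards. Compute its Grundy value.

Nim-sum: 15 ^ 20 ^ 5 ^ 15 ^ 10 = 27.

27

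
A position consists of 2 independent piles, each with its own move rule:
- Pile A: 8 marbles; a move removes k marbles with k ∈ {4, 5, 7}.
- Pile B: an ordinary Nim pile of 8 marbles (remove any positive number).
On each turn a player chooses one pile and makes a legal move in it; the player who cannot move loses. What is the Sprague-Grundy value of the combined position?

10

Grundy values for pile A (subtraction set {4, 5, 7}):
g(0) = mex{} = 0
g(1) = mex{} = 0
g(2) = mex{} = 0
g(3) = mex{} = 0
g(4) = mex{0} = 1
g(5) = mex{0} = 1
g(6) = mex{0} = 1
g(7) = mex{0} = 1
g(8) = mex{0,1} = 2
So g(8) = 2.
Pile B is a plain Nim pile of size 8, so its Grundy value is 8.
By the Sprague-Grundy theorem, the Grundy value of a sum of independent games is the XOR of the component values.
Combined value = 2 XOR 8 = 10.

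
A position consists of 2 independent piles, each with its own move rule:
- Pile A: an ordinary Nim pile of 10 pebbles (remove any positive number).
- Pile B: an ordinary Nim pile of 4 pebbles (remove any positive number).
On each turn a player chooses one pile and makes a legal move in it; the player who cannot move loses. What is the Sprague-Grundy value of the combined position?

Pile A is a plain Nim pile of size 10, so its Grundy value is 10.
Pile B is a plain Nim pile of size 4, so its Grundy value is 4.
The value of a disjunctive sum is the nim-sum of the parts.
Combined value = 10 ⊕ 4 = 14.

14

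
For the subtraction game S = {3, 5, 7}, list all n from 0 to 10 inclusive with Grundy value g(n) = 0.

0, 1, 2, 10

Compute g(0), g(1), … for moves {3, 5, 7}:
k:     0  1  2  3  4  5  6  7  8  9 10
g(k):  0  0  0  1  1  1  2  2  2  3  0
The P-positions (g = 0) in 0..10 are 0, 1, 2, 10.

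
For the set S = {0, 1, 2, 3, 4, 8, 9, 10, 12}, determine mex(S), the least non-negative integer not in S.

The values 0, 1, 2, 3, 4 are all present; 5 is the first non-negative integer missing from the set.

5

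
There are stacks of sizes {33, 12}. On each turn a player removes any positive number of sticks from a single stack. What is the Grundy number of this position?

45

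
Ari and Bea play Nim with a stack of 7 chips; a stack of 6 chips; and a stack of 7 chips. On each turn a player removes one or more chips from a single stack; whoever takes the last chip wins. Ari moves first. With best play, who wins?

Bitwise XOR of the heap sizes:
  111  (7)
  110  (6)
  111  (7)
  ---
  110  (6)
The nim-sum is 6 ≠ 0, so this is an N-position: the player to move can win; Ari has a winning move.

Ari wins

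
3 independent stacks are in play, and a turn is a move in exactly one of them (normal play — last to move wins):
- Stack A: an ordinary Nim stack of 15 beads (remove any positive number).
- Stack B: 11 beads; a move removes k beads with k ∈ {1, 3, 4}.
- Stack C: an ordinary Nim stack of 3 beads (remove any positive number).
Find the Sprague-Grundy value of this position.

14

Stack A is a plain Nim stack of size 15, so its Grundy value is 15.
Build the Grundy sequence for stack B with g(k) = mex{g(k−s) : s ∈ {1, 3, 4}, s ≤ k}:
k:     0  1  2  3  4  5  6  7  8  9 10 11
g(k):  0  1  0  1  2  3  2  0  1  0  1  2
So g(11) = 2.
Stack C is a plain Nim stack of size 3, so its Grundy value is 3.
By the Sprague-Grundy theorem, the Grundy value of a sum of independent games is the XOR of the component values.
Combined value = 15 XOR 2 XOR 3 = 14.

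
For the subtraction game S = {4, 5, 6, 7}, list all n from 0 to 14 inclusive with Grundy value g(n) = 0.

0, 1, 2, 3, 11, 12, 13, 14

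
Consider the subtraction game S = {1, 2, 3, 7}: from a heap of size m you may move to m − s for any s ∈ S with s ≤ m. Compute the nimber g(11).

3

Compute g(0), g(1), … for moves {1, 2, 3, 7}:
g(0) = mex{} = 0
g(1) = mex{0} = 1
g(2) = mex{0,1} = 2
g(3) = mex{0,1,2} = 3
g(4) = mex{1,2,3} = 0
g(5) = mex{0,2,3} = 1
g(6) = mex{0,1,3} = 2
g(7) = mex{0,1,2} = 3
g(8) = mex{1,2,3} = 0
g(9) = mex{0,2,3} = 1
g(10) = mex{0,1,3} = 2
g(11) = mex{0,1,2} = 3
So g(11) = 3.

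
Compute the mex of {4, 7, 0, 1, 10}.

2

The values 0, 1 are all present; 2 is the first non-negative integer missing from the set.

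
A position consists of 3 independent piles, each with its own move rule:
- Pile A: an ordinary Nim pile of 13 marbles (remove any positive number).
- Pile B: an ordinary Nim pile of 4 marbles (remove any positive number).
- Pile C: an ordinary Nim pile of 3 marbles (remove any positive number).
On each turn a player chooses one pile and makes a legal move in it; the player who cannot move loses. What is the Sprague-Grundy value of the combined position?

10

Pile A is a plain Nim pile of size 13, so its Grundy value is 13.
Pile B is a plain Nim pile of size 4, so its Grundy value is 4.
Pile C is a plain Nim pile of size 3, so its Grundy value is 3.
The value of a disjunctive sum is the nim-sum of the parts.
Combined value = 13 ⊕ 4 ⊕ 3 = 10.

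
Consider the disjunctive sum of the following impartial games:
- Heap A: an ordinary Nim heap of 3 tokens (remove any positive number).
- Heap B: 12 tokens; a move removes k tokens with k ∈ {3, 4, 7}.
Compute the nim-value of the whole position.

3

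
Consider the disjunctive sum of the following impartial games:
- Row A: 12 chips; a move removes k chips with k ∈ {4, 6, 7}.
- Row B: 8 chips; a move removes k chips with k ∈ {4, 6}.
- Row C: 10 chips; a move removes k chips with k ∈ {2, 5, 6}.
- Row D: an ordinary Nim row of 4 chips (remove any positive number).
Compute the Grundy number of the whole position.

7

Grundy values for row A (subtraction set {4, 6, 7}):
k:     0  1  2  3  4  5  6  7  8  9 10 11 12
g(k):  0  0  0  0  1  1  1  1  2  2  2  0  0
So g(12) = 0.
Build the Grundy sequence for row B with g(k) = mex{g(k−s) : s ∈ {4, 6}, s ≤ k}:
k:     0  1  2  3  4  5  6  7  8
g(k):  0  0  0  0  1  1  1  1  2
So g(8) = 2.
For row C, compute g(0), g(1), … with moves {2, 5, 6}:
k:     0  1  2  3  4  5  6  7  8  9 10
g(k):  0  0  1  1  0  2  1  3  0  2  1
So g(10) = 1.
Row D is a plain Nim row of size 4, so its Grundy value is 4.
The value of a disjunctive sum is the nim-sum of the parts.
Combined value = 0 ⊕ 2 ⊕ 1 ⊕ 4 = 7.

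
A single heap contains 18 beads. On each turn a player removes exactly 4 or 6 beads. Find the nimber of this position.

Build the Grundy sequence with g(k) = mex{g(k−s) : s ∈ {4, 6}, s ≤ k}:
k:     0  1  2  3  4  5  6  7  8  9 10 11 12 13 14 15 16 17 18
g(k):  0  0  0  0  1  1  1  1  2  2  0  0  0  0  1  1  1  1  2
So g(18) = 2.

2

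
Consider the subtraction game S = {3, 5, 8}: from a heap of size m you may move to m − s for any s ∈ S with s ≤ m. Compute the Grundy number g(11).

Grundy values for subtraction set {3, 5, 8}:
k:     0  1  2  3  4  5  6  7  8  9 10 11
g(k):  0  0  0  1  1  1  2  2  2  3  3  0
So g(11) = 0.

0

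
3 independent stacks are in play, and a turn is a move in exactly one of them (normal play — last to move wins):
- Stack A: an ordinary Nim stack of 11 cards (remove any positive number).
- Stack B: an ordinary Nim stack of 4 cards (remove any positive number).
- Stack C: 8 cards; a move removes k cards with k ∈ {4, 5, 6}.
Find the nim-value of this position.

13

Stack A is a plain Nim stack of size 11, so its Grundy value is 11.
Stack B is a plain Nim stack of size 4, so its Grundy value is 4.
Build the Grundy sequence for stack C with g(k) = mex{g(k−s) : s ∈ {4, 5, 6}, s ≤ k}:
g(0) = mex{} = 0
g(1) = mex{} = 0
g(2) = mex{} = 0
g(3) = mex{} = 0
g(4) = mex{0} = 1
g(5) = mex{0} = 1
g(6) = mex{0} = 1
g(7) = mex{0} = 1
g(8) = mex{0,1} = 2
So g(8) = 2.
The value of a disjunctive sum is the nim-sum of the parts.
Combined value = 11 ⊕ 4 ⊕ 2 = 13.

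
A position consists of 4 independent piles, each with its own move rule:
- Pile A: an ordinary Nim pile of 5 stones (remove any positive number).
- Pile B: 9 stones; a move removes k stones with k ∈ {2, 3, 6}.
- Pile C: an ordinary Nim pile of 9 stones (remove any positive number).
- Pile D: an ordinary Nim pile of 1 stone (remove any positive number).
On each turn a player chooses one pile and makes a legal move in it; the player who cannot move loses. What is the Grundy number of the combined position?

13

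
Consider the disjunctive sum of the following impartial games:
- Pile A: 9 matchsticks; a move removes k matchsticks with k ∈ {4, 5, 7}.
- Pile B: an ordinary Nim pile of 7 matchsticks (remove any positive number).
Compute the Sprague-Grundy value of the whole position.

5

For pile A, compute g(0), g(1), … with moves {4, 5, 7}:
k:     0  1  2  3  4  5  6  7  8  9
g(k):  0  0  0  0  1  1  1  1  2  2
So g(9) = 2.
Pile B is a plain Nim pile of size 7, so its Grundy value is 7.
By the Sprague-Grundy theorem, the Grundy value of a sum of independent games is the XOR of the component values.
Combined value = 2 ⊕ 7 = 5.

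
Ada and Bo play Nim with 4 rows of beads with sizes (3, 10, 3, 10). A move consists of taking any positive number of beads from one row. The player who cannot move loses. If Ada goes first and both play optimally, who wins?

Compute the nim-sum pairwise:
3 ^ 10 = 9
9 ^ 3 = 10
10 ^ 10 = 0
The nim-sum is 0, so this is a P-position: the player to move is in a losing position under optimal play; Ada is about to move from it and so loses — Bo wins.

Bo wins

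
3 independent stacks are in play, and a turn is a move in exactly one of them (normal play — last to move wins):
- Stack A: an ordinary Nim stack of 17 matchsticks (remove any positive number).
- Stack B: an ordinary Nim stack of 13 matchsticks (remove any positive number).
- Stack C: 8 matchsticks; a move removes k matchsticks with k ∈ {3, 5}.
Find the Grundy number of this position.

Stack A is a plain Nim stack of size 17, so its Grundy value is 17.
Stack B is a plain Nim stack of size 13, so its Grundy value is 13.
Build the Grundy sequence for stack C with g(k) = mex{g(k−s) : s ∈ {3, 5}, s ≤ k}:
k:     0  1  2  3  4  5  6  7  8
g(k):  0  0  0  1  1  1  2  2  0
So g(8) = 0.
By the Sprague-Grundy theorem, the Grundy value of a sum of independent games is the XOR of the component values.
Combined value = 17 XOR 13 XOR 0 = 28.

28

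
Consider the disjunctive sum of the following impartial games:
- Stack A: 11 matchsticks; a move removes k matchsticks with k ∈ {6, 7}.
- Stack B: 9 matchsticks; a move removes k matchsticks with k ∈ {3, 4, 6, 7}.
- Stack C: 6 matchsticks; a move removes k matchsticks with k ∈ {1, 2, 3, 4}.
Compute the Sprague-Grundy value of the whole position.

3

Grundy values for stack A (subtraction set {6, 7}):
k:     0  1  2  3  4  5  6  7  8  9 10 11
g(k):  0  0  0  0  0  0  1  1  1  1  1  1
So g(11) = 1.
Grundy values for stack B (subtraction set {3, 4, 6, 7}):
g(0) = mex{} = 0
g(1) = mex{} = 0
g(2) = mex{} = 0
g(3) = mex{0} = 1
g(4) = mex{0} = 1
g(5) = mex{0} = 1
g(6) = mex{0,1} = 2
g(7) = mex{0,1} = 2
g(8) = mex{0,1} = 2
g(9) = mex{0,1,2} = 3
So g(9) = 3.
Build the Grundy sequence for stack C with g(k) = mex{g(k−s) : s ∈ {1, 2, 3, 4}, s ≤ k}:
k:     0  1  2  3  4  5  6
g(k):  0  1  2  3  4  0  1
So g(6) = 1.
The value of a disjunctive sum is the nim-sum of the parts.
Combined value = 1 ⊕ 3 ⊕ 1 = 3.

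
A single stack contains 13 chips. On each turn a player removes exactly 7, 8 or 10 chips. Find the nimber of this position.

1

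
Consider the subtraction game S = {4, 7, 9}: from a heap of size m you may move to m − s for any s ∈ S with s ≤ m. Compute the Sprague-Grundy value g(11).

Grundy values for subtraction set {4, 7, 9}:
g(0) = mex{} = 0
g(1) = mex{} = 0
g(2) = mex{} = 0
g(3) = mex{} = 0
g(4) = mex{0} = 1
g(5) = mex{0} = 1
g(6) = mex{0} = 1
g(7) = mex{0} = 1
g(8) = mex{0,1} = 2
g(9) = mex{0,1} = 2
g(10) = mex{0,1} = 2
g(11) = mex{0,1} = 2
So g(11) = 2.

2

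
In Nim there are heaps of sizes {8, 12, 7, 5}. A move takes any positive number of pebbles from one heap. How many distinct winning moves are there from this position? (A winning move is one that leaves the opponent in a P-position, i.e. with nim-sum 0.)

3

Compute the nim-sum pairwise:
8 ^ 12 = 4
4 ^ 7 = 3
3 ^ 5 = 6
The overall nim-sum is X = 6. A heap of size p has a winning move iff p XOR X < p (reduce it to p XOR X).
  8: 8 XOR 6 = 14 ≥ 8 — no move.
  12: 12 XOR 6 = 10 < 12 — winning move (to 10).
  7: 7 XOR 6 = 1 < 7 — winning move (to 1).
  5: 5 XOR 6 = 3 < 5 — winning move (to 3).
That gives 3 winning moves.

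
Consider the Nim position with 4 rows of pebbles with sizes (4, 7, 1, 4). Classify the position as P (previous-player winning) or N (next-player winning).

N-position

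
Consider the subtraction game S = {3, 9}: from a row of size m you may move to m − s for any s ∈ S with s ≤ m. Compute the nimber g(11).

Build the Grundy sequence with g(k) = mex{g(k−s) : s ∈ {3, 9}, s ≤ k}:
g(0) = mex{} = 0
g(1) = mex{} = 0
g(2) = mex{} = 0
g(3) = mex{0} = 1
g(4) = mex{0} = 1
g(5) = mex{0} = 1
g(6) = mex{1} = 0
g(7) = mex{1} = 0
g(8) = mex{1} = 0
g(9) = mex{0} = 1
g(10) = mex{0} = 1
g(11) = mex{0} = 1
So g(11) = 1.

1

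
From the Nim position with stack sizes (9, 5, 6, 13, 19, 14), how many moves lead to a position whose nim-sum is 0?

1

Bitwise XOR of the heap sizes:
  01001  (9)
  00101  (5)
  00110  (6)
  01101  (13)
  10011  (19)
  01110  (14)
  -----
  11010  (26)
The overall nim-sum is X = 26. A stack of size p has a winning move iff p XOR X < p (reduce it to p XOR X).
  9: 9 XOR 26 = 19 ≥ 9 — no move.
  5: 5 XOR 26 = 31 ≥ 5 — no move.
  6: 6 XOR 26 = 28 ≥ 6 — no move.
  13: 13 XOR 26 = 23 ≥ 13 — no move.
  19: 19 XOR 26 = 9 < 19 — winning move (to 9).
  14: 14 XOR 26 = 20 ≥ 14 — no move.
That gives 1 winning move.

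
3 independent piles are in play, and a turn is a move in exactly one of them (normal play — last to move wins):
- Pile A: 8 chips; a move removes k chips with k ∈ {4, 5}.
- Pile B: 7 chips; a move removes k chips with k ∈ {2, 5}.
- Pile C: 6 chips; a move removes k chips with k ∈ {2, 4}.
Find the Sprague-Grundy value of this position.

Grundy values for pile A (subtraction set {4, 5}):
k:     0  1  2  3  4  5  6  7  8
g(k):  0  0  0  0  1  1  1  1  2
So g(8) = 2.
Build the Grundy sequence for pile B with g(k) = mex{g(k−s) : s ∈ {2, 5}, s ≤ k}:
k:     0  1  2  3  4  5  6  7
g(k):  0  0  1  1  0  2  1  0
So g(7) = 0.
Build the Grundy sequence for pile C with g(k) = mex{g(k−s) : s ∈ {2, 4}, s ≤ k}:
k:     0  1  2  3  4  5  6
g(k):  0  0  1  1  2  2  0
So g(6) = 0.
The value of a disjunctive sum is the nim-sum of the parts.
Combined value = 2 XOR 0 XOR 0 = 2.

2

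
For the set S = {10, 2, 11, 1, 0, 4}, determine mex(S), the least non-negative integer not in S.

3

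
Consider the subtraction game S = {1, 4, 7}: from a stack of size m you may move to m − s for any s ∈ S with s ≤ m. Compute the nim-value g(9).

Compute g(0), g(1), … for moves {1, 4, 7}:
k:     0  1  2  3  4  5  6  7  8  9
g(k):  0  1  0  1  2  0  1  2  0  1
So g(9) = 1.

1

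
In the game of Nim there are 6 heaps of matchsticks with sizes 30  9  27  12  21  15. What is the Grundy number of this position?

26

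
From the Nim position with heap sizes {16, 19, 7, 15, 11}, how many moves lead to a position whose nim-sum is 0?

Write each in binary and XOR column by column:
  10000  (16)
  10011  (19)
  00111  (7)
  01111  (15)
  01011  (11)
  -----
  00000  (0)
The nim-sum is already 0, so every move leaves a nonzero nim-sum — there are no winning moves.

0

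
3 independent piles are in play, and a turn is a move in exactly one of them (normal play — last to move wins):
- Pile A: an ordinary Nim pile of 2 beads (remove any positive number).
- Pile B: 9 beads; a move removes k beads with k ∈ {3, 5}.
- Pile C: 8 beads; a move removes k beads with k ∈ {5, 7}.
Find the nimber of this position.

3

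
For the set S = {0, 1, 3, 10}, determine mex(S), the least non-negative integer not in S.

2

The values 0, 1 are all present; 2 is the first non-negative integer missing from the set.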